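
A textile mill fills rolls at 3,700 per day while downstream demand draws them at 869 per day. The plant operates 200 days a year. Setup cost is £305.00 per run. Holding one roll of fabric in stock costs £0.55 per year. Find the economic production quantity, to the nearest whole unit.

Q* ≈ 15,872 rolls

Annual demand D = 869 × 200 = 173,800.
Production build-up factor (1 − d/p) = 1 − 869/3,700 = 0.7651.
Q* = √(2DS / (H(1 − d/p))) = √(2 × 173,800 × 305 / (0.55 × 0.7651)).
= √(106,018,000 / 0.4208) ≈ 15872.283.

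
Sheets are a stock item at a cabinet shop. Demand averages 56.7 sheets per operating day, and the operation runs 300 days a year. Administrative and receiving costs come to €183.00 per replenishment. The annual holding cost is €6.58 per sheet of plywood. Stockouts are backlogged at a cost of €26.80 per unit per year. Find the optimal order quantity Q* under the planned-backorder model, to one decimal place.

Annual demand D = 56.7 × 300 = 17,010.
With planned backorders, Q* = √(2DS/H) · √((H+B)/B).
√(2DS/H) = √(2 × 17,010 × 183 / 6.58) = 972.702.
√((H+B)/B) = √((6.58+26.8)/26.8) = 1.1160.
Q* ≈ 1085.564.

Q* ≈ 1,085.6 sheets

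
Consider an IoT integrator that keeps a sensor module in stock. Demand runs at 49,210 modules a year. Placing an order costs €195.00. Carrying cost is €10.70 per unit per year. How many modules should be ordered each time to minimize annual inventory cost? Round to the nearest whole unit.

Q* ≈ 1,339 modules

EOQ = √(2DS / H) = √(2 × 49,210 × 195 / 10.7).
= √(19,191,900 / 10.7) = √1,793,635.514 ≈ 1339.267.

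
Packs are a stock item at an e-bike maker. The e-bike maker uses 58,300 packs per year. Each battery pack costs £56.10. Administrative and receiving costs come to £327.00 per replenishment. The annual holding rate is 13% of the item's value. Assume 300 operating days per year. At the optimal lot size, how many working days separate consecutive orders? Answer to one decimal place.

T ≈ 11.8 days

Holding cost H = 0.13 × £56.10 = £7.2930 per unit per year.
EOQ = √(2DS/H) = √(2 × 58,300 × 327 / 7.293) ≈ 2286.49.
Cycle time = Q*/D × 300 = 2286.49 / 58,300 × 300 ≈ 11.766 days.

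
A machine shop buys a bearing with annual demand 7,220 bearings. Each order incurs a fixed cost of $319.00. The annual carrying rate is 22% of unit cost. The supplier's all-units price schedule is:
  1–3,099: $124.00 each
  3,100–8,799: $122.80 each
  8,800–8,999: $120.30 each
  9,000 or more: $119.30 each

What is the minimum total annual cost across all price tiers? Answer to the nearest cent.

TC* ≈ $906,489.88

Holding cost per unit per year at price C is H = 0.22·C.
Evaluate total cost at each tier's feasible EOQ or, if the EOQ is below the tier, at the tier's minimum quantity.
EOQ at $124.00 = 410.9 (feasible in tier 1): TC = 7,220×$124.00 + (7,220/410.9)×319 + (410.9/2)×0.22×$124.00 = $906,489.88.
EOQ at $122.80 = 412.9 < 3100, so use break Q=3100: TC = 7,220×$122.80 + (7,220/3100.0)×319 + (3100.0/2)×0.22×$122.80 = $929,233.76.
EOQ at $120.30 = 417.2 < 8800, so use break Q=8800: TC = 7,220×$120.30 + (7,220/8800.0)×319 + (8800.0/2)×0.22×$120.30 = $985,278.12.
EOQ at $119.30 = 418.9 < 9000, so use break Q=9000: TC = 7,220×$119.30 + (7,220/9000.0)×319 + (9000.0/2)×0.22×$119.30 = $979,708.91.
Lowest total cost among the candidates is at Q = 410.9.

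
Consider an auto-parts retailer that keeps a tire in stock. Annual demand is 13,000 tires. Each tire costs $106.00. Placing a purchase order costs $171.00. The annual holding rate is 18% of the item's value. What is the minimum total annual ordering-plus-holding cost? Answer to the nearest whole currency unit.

Holding cost H = 0.18 × $106.00 = $19.0800 per unit per year.
Q* = √(2DS/H) = √(2 × 13,000 × 171 / 19.08) ≈ 482.72.
At Q*, ordering cost (D/Q*)S equals holding cost (Q*/2)H, each = √(DSH/2).
Minimum total = √(2DSH) = √(2 × 13,000 × 171 × 19.08) ≈ 9210.303.

TC* ≈ $9,210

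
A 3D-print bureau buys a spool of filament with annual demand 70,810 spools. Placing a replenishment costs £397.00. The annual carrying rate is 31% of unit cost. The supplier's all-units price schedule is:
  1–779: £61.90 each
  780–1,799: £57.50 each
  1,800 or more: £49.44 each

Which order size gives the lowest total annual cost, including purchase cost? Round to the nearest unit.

Holding cost per unit per year at price C is H = 0.31·C.
Evaluate total cost at each tier's feasible EOQ or, if the EOQ is below the tier, at the tier's minimum quantity.
Tier 1 (£61.90): EOQ = 1711.7 exceeds tier's upper bound 779, so this tier is dominated.
EOQ at £57.50 = 1776.0 (feasible in tier 2): TC = 70,810×£57.50 + (70,810/1776.0)×397 + (1776.0/2)×0.31×£57.50 = £4,103,232.19.
EOQ at £49.44 = 1915.3 (feasible in tier 3): TC = 70,810×£49.44 + (70,810/1915.3)×397 + (1915.3/2)×0.31×£49.44 = £3,530,201.10.
Lowest total cost is £3,530,201.10 at Q = 1915.3.

Q* ≈ 1,915 spools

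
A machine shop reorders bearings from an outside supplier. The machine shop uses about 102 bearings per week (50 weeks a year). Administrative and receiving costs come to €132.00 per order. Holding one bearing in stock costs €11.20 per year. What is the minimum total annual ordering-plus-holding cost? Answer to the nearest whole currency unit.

TC* ≈ €3,883

Annual demand D = 102 × 50 = 5,100.
EOQ = √(2DS/H) = √(2 × 5,100 × 132 / 11.2) ≈ 346.72.
At Q*, ordering cost (D/Q*)S equals holding cost (Q*/2)H, each = √(DSH/2).
Minimum total = √(2DSH) = √(2 × 5,100 × 132 × 11.2) ≈ 3883.256.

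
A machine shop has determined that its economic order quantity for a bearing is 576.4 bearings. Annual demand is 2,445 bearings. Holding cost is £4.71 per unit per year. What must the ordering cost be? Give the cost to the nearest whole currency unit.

Invert the EOQ relation Q*² = 2DS/H.
From Q* = √(2DS/H): S = Q*²H / (2D) = 576.4² × 4.71 / (2 × 2,445) = 320.0074.

S ≈ £320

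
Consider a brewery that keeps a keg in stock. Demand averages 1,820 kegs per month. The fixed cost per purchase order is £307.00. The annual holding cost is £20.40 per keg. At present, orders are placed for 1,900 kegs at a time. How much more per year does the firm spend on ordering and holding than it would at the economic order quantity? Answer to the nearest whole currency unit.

Extra cost ≈ £6,369 per year

Annual demand D = 1,820 × 12 = 21,840.
EOQ = √(2DS/H) = √(2 × 21,840 × 307 / 20.4) ≈ 810.77.
Cost at Q* = (D/Q*)S + (Q*/2)H = √(2DSH) ≈ £16,539.62.
Cost at Q = 1,900: (21,840/1,900)×307 + (1,900/2)×20.4 = £3,528.88 + £19,380.00 = £22,908.88.
Excess = £22,908.88 − £16,539.62 = £6,369.26.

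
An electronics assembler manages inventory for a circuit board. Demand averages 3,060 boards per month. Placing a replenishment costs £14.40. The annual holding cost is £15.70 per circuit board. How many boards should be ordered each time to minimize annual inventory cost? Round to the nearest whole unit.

Q* ≈ 260 boards

Annual demand D = 3,060 × 12 = 36,720.
EOQ = √(2DS / H) = √(2 × 36,720 × 14.4 / 15.7).
= √(1,057,536 / 15.7) = √67,358.9809 ≈ 259.536.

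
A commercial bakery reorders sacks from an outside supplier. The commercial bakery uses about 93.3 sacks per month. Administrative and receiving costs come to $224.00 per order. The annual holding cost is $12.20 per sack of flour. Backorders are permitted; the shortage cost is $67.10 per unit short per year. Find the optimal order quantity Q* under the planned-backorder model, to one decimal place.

Q* ≈ 220.4 sacks

Annual demand D = 93.3 × 12 = 1,119.6.
With planned backorders, Q* = √(2DS/H) · √((H+B)/B).
√(2DS/H) = √(2 × 1,119.6 × 224 / 12.2) = 202.764.
√((H+B)/B) = √((12.2+67.1)/67.1) = 1.0871.
Q* ≈ 220.428.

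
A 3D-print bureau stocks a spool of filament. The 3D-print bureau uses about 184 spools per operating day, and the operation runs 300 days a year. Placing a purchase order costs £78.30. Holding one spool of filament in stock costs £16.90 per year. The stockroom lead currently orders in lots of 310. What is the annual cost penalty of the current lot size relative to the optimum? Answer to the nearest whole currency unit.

Annual demand D = 184 × 300 = 55,200.
EOQ = √(2DS/H) = √(2 × 55,200 × 78.3 / 16.9) ≈ 715.19.
Cost at Q* = (D/Q*)S + (Q*/2)H = √(2DSH) ≈ £12,086.73.
Cost at Q = 310: (55,200/310)×78.3 + (310/2)×16.9 = £13,942.45 + £2,619.50 = £16,561.95.
Excess = £16,561.95 − £12,086.73 = £4,475.22.

Extra cost ≈ £4,475 per year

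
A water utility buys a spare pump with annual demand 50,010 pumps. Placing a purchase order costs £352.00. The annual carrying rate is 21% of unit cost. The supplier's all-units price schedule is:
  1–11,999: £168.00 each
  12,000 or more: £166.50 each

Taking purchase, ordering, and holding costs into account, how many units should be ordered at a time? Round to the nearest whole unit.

Holding cost per unit per year at price C is H = 0.21·C.
Candidates are each tier's EOQ (if it falls in that tier) and each price-break quantity.
EOQ at £168.00 = 999.0 (feasible in tier 1): TC = 50,010×£168.00 + (50,010/999.0)×352 + (999.0/2)×0.21×£168.00 = £8,436,923.50.
EOQ at £166.50 = 1003.5 < 12000, so use break Q=12000: TC = 50,010×£166.50 + (50,010/12000.0)×352 + (12000.0/2)×0.21×£166.50 = £8,537,921.96.
Lowest total cost is £8,436,923.50 at Q = 999.0.

Q* ≈ 999 pumps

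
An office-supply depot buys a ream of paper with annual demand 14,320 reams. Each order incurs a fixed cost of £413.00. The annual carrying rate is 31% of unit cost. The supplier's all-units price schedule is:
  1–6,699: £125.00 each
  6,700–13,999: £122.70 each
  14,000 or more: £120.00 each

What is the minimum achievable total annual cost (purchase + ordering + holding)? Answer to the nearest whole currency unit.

Holding cost per unit per year at price C is H = 0.31·C.
Candidates are each tier's EOQ (if it falls in that tier) and each price-break quantity.
EOQ at £125.00 = 552.5 (feasible in tier 1): TC = 14,320×£125.00 + (14,320/552.5)×413 + (552.5/2)×0.31×£125.00 = £1,811,409.05.
EOQ at £122.70 = 557.6 < 6700, so use break Q=6700: TC = 14,320×£122.70 + (14,320/6700.0)×413 + (6700.0/2)×0.31×£122.70 = £1,885,370.66.
EOQ at £120.00 = 563.9 < 14000, so use break Q=14000: TC = 14,320×£120.00 + (14,320/14000.0)×413 + (14000.0/2)×0.31×£120.00 = £1,979,222.44.
Lowest total cost among the candidates is at Q = 552.5.

TC* ≈ £1,811,409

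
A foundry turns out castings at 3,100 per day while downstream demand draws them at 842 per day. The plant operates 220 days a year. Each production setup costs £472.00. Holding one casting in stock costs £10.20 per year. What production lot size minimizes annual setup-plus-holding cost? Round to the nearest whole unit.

Q* ≈ 4,851 castings

Annual demand D = 842 × 220 = 185,240.
Production build-up factor (1 − d/p) = 1 − 842/3,100 = 0.7284.
Q* = √(2DS / (H(1 − d/p))) = √(2 × 185,240 × 472 / (10.2 × 0.7284)).
= √(174,866,560 / 7.4295) ≈ 4851.457.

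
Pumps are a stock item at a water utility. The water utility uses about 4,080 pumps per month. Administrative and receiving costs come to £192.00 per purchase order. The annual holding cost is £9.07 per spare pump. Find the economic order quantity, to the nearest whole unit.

Q* ≈ 1,440 pumps

Annual demand D = 4,080 × 12 = 48,960.
EOQ = √(2DS / H) = √(2 × 48,960 × 192 / 9.07).
= √(18,800,640 / 9.07) = √2,072,837.9272 ≈ 1439.735.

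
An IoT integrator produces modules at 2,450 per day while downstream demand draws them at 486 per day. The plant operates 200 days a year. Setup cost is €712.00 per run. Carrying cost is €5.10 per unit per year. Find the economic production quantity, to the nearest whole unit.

Q* ≈ 5,819 modules

Annual demand D = 486 × 200 = 97,200.
Production build-up factor (1 − d/p) = 1 − 486/2,450 = 0.8016.
Q* = √(2DS / (H(1 − d/p))) = √(2 × 97,200 × 712 / (5.1 × 0.8016)).
= √(138,412,800 / 4.0883) ≈ 5818.558.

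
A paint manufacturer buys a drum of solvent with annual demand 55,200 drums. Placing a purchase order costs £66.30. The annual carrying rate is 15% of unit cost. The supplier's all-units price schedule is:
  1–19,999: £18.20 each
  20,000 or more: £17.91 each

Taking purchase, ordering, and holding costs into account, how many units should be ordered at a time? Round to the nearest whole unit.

Q* ≈ 1,637 drums

Holding cost per unit per year at price C is H = 0.15·C.
Evaluate total cost at each tier's feasible EOQ or, if the EOQ is below the tier, at the tier's minimum quantity.
EOQ at £18.20 = 1637.4 (feasible in tier 1): TC = 55,200×£18.20 + (55,200/1637.4)×66.3 + (1637.4/2)×0.15×£18.20 = £1,009,110.16.
EOQ at £17.91 = 1650.6 < 20000, so use break Q=20000: TC = 55,200×£17.91 + (55,200/20000.0)×66.3 + (20000.0/2)×0.15×£17.91 = £1,015,679.99.
Lowest total cost is £1,009,110.16 at Q = 1637.4.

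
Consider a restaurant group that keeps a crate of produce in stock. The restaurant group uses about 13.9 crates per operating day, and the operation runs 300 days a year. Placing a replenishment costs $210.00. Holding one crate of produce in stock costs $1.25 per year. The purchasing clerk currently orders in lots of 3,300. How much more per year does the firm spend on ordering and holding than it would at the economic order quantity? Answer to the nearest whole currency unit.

Annual demand D = 13.9 × 300 = 4,170.
EOQ = √(2DS/H) = √(2 × 4,170 × 210 / 1.25) ≈ 1183.69.
Cost at Q* = (D/Q*)S + (Q*/2)H = √(2DSH) ≈ $1,479.61.
Cost at Q = 3,300: (4,170/3,300)×210 + (3,300/2)×1.25 = $265.36 + $2,062.50 = $2,327.86.
Excess = $2,327.86 − $1,479.61 = $848.25.

Extra cost ≈ $848 per year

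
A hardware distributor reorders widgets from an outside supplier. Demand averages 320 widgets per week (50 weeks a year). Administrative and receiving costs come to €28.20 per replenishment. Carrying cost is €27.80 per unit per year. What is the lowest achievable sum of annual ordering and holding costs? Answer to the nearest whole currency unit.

TC* ≈ €5,009

Annual demand D = 320 × 50 = 16,000.
Q* = √(2DS/H) = √(2 × 16,000 × 28.2 / 27.8) ≈ 180.17.
At Q*, ordering cost (D/Q*)S equals holding cost (Q*/2)H, each = √(DSH/2).
Minimum total = √(2DSH) = √(2 × 16,000 × 28.2 × 27.8) ≈ 5008.664.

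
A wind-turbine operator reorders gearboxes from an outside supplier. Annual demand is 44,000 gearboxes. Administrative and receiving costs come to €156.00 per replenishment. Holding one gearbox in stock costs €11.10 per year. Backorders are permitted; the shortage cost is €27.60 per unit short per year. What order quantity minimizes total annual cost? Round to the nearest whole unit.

With planned backorders, Q* = √(2DS/H) · √((H+B)/B).
√(2DS/H) = √(2 × 44,000 × 156 / 11.1) = 1112.096.
√((H+B)/B) = √((11.1+27.6)/27.6) = 1.1841.
Q* ≈ 1316.871.

Q* ≈ 1,317 gearboxes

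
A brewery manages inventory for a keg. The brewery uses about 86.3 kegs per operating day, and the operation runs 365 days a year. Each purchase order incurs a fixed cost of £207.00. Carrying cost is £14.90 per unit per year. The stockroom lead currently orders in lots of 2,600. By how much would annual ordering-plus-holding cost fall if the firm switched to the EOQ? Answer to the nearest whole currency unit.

Annual demand D = 86.3 × 365 = 31,499.5.
EOQ = √(2DS/H) = √(2 × 31,499.5 × 207 / 14.9) ≈ 935.53.
Cost at Q* = (D/Q*)S + (Q*/2)H = √(2DSH) ≈ £13,939.43.
Cost at Q = 2,600: (31,499.5/2,600)×207 + (2,600/2)×14.9 = £2,507.84 + £19,370.00 = £21,877.84.
Excess = £21,877.84 − £13,939.43 = £7,938.41.

Extra cost ≈ £7,938 per year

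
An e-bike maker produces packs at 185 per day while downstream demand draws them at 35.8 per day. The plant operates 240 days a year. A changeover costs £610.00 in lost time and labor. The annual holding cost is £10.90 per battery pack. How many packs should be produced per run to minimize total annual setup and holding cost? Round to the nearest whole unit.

Q* ≈ 1,092 packs

Annual demand D = 35.8 × 240 = 8,592.
Production build-up factor (1 − d/p) = 1 − 35.8/185 = 0.8065.
Q* = √(2DS / (H(1 − d/p))) = √(2 × 8,592 × 610 / (10.9 × 0.8065)).
= √(10,482,240 / 8.7907) ≈ 1091.981.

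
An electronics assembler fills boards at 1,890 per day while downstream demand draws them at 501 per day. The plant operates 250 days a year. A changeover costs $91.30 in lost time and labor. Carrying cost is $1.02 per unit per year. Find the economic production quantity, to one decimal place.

Annual demand D = 501 × 250 = 125,250.
Production build-up factor (1 − d/p) = 1 − 501/1,890 = 0.7349.
Q* = √(2DS / (H(1 − d/p))) = √(2 × 125,250 × 91.3 / (1.02 × 0.7349)).
= √(22,870,650 / 0.7496) ≈ 5523.558.

Q* ≈ 5,523.6 boards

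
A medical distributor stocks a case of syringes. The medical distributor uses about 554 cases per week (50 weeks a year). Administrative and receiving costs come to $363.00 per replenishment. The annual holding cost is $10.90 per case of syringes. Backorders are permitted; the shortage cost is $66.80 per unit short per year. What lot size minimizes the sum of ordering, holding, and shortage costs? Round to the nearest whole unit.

Annual demand D = 554 × 50 = 27,700.
With planned backorders, Q* = √(2DS/H) · √((H+B)/B).
√(2DS/H) = √(2 × 27,700 × 363 / 10.9) = 1358.298.
√((H+B)/B) = √((10.9+66.8)/66.8) = 1.0785.
Q* ≈ 1464.931.

Q* ≈ 1,465 cases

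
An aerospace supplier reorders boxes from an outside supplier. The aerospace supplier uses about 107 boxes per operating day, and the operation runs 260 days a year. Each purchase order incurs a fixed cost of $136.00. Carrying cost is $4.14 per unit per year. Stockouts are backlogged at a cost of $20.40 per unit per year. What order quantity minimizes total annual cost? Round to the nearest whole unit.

Q* ≈ 1,483 boxes

Annual demand D = 107 × 260 = 27,820.
With planned backorders, Q* = √(2DS/H) · √((H+B)/B).
√(2DS/H) = √(2 × 27,820 × 136 / 4.14) = 1351.957.
√((H+B)/B) = √((4.14+20.4)/20.4) = 1.0968.
Q* ≈ 1482.808.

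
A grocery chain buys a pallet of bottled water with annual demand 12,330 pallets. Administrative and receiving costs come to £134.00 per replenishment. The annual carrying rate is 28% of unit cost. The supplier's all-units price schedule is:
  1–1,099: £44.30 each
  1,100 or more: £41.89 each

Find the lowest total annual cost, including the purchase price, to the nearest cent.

Holding cost per unit per year at price C is H = 0.28·C.
Candidates are each tier's EOQ (if it falls in that tier) and each price-break quantity.
EOQ at £44.30 = 516.1 (feasible in tier 1): TC = 12,330×£44.30 + (12,330/516.1)×134 + (516.1/2)×0.28×£44.30 = £552,621.21.
EOQ at £41.89 = 530.8 < 1100, so use break Q=1100: TC = 12,330×£41.89 + (12,330/1100.0)×134 + (1100.0/2)×0.28×£41.89 = £524,456.78.
Lowest total cost among the candidates is at Q = 1100.0.

TC* ≈ £524,456.78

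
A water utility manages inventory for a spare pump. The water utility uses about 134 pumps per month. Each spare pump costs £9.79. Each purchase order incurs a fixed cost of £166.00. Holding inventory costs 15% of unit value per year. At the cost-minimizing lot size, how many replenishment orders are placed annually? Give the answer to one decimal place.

Annual demand D = 134 × 12 = 1,608.
Holding cost H = 0.15 × £9.79 = £1.4685 per unit per year.
The optimal lot size = √(2DS/H) = √(2 × 1,608 × 166 / 1.4685) ≈ 602.94.
Orders per year = D / Q* = 1,608 / 602.94 ≈ 2.667.

N ≈ 2.7 orders per year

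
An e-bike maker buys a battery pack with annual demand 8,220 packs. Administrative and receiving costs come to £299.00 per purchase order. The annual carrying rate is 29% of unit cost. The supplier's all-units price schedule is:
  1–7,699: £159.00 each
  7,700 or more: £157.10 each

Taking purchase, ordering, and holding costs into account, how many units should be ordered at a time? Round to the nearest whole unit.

Holding cost per unit per year at price C is H = 0.29·C.
For each price level, check whether its EOQ is feasible; otherwise the best quantity at that price is the breakpoint.
EOQ at £159.00 = 326.5 (feasible in tier 1): TC = 8,220×£159.00 + (8,220/326.5)×299 + (326.5/2)×0.29×£159.00 = £1,322,035.11.
EOQ at £157.10 = 328.5 < 7700, so use break Q=7700: TC = 8,220×£157.10 + (8,220/7700.0)×299 + (7700.0/2)×0.29×£157.10 = £1,467,083.34.
Lowest total cost is £1,322,035.11 at Q = 326.5.

Q* ≈ 327 packs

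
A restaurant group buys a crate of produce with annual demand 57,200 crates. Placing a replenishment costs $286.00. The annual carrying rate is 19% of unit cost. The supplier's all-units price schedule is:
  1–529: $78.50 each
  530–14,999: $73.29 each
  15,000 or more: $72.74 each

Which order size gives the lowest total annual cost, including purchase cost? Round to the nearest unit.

Holding cost per unit per year at price C is H = 0.19·C.
For each price level, check whether its EOQ is feasible; otherwise the best quantity at that price is the breakpoint.
Tier 1 ($78.50): EOQ = 1481.1 exceeds tier's upper bound 529, so this tier is dominated.
EOQ at $73.29 = 1532.8 (feasible in tier 2): TC = 57,200×$73.29 + (57,200/1532.8)×286 + (1532.8/2)×0.19×$73.29 = $4,213,532.95.
EOQ at $72.74 = 1538.6 < 15000, so use break Q=15000: TC = 57,200×$72.74 + (57,200/15000.0)×286 + (15000.0/2)×0.19×$72.74 = $4,265,473.11.
Lowest total cost is $4,213,532.95 at Q = 1532.8.

Q* ≈ 1,533 crates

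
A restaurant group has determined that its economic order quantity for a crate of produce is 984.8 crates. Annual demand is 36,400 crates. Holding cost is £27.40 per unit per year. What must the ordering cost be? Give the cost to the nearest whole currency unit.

S ≈ £365

Squaring Q* = √(2DS/H) gives Q*² = 2DS/H.
From Q* = √(2DS/H): S = Q*²H / (2D) = 984.8² × 27.4 / (2 × 36,400) = 365.0188.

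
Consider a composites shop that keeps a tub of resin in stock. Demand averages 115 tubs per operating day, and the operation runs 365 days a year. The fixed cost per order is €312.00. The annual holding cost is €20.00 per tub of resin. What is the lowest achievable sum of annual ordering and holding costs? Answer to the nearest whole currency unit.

Annual demand D = 115 × 365 = 41,975.
EOQ = √(2DS/H) = √(2 × 41,975 × 312 / 20) ≈ 1144.39.
At Q*, ordering cost (D/Q*)S equals holding cost (Q*/2)H, each = √(DSH/2).
Minimum total = √(2DSH) = √(2 × 41,975 × 312 × 20) ≈ 22887.726.

TC* ≈ €22,888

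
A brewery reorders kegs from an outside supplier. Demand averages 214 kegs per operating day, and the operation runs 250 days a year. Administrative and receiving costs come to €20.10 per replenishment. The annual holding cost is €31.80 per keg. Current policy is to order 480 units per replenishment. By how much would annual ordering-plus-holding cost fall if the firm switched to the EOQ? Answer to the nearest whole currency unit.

Extra cost ≈ €1,602 per year

Annual demand D = 214 × 250 = 53,500.
EOQ = √(2DS/H) = √(2 × 53,500 × 20.1 / 31.8) ≈ 260.06.
Cost at Q* = (D/Q*)S + (Q*/2)H = √(2DSH) ≈ €8,269.96.
Cost at Q = 480: (53,500/480)×20.1 + (480/2)×31.8 = €2,240.31 + €7,632.00 = €9,872.31.
Excess = €9,872.31 − €8,269.96 = €1,602.35.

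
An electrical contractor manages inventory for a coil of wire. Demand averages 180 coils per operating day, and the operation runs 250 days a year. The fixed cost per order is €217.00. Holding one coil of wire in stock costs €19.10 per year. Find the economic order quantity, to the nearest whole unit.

Annual demand D = 180 × 250 = 45,000.
EOQ = √(2DS / H) = √(2 × 45,000 × 217 / 19.1).
= √(19,530,000 / 19.1) = √1,022,513.089 ≈ 1011.194.

Q* ≈ 1,011 coils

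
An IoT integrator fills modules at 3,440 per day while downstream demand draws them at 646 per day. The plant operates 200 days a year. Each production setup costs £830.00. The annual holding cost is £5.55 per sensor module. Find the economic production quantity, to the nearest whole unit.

Q* ≈ 6,898 modules

Annual demand D = 646 × 200 = 129,200.
Production build-up factor (1 − d/p) = 1 − 646/3,440 = 0.8122.
Q* = √(2DS / (H(1 − d/p))) = √(2 × 129,200 × 830 / (5.55 × 0.8122)).
= √(214,472,000 / 4.5078) ≈ 6897.708.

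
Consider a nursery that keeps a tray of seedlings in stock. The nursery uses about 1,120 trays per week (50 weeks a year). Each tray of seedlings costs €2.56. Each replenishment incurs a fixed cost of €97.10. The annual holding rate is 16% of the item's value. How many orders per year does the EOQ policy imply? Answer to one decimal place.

Annual demand D = 1,120 × 50 = 56,000.
Holding cost H = 0.16 × €2.56 = €0.4096 per unit per year.
EOQ = √(2DS/H) = √(2 × 56,000 × 97.1 / 0.4096) ≈ 5152.75.
Orders per year = D / Q* = 56,000 / 5152.75 ≈ 10.868.

N ≈ 10.9 orders per year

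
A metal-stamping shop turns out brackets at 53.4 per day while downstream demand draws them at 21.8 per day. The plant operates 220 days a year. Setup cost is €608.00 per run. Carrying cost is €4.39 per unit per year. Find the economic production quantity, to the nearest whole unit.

Q* ≈ 1,498 brackets

Annual demand D = 21.8 × 220 = 4,796.
Production build-up factor (1 − d/p) = 1 − 21.8/53.4 = 0.5918.
Q* = √(2DS / (H(1 − d/p))) = √(2 × 4,796 × 608 / (4.39 × 0.5918)).
= √(5,831,936 / 2.5978) ≈ 1498.308.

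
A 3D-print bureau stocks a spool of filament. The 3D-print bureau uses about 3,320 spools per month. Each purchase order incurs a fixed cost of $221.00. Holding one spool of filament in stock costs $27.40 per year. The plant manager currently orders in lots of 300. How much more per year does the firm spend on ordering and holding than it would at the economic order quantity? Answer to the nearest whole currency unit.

Annual demand D = 3,320 × 12 = 39,840.
EOQ = √(2DS/H) = √(2 × 39,840 × 221 / 27.4) ≈ 801.67.
Cost at Q* = (D/Q*)S + (Q*/2)H = √(2DSH) ≈ $21,965.75.
Cost at Q = 300: (39,840/300)×221 + (300/2)×27.4 = $29,348.80 + $4,110.00 = $33,458.80.
Excess = $33,458.80 − $21,965.75 = $11,493.05.

Extra cost ≈ $11,493 per year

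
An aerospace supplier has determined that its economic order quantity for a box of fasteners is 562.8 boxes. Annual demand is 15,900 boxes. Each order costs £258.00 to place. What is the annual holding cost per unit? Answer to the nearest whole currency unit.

Squaring Q* = √(2DS/H) gives Q*² = 2DS/H.
From Q* = √(2DS/H): H = 2DS / Q*² = 2 × 15,900 × 258 / 562.8² = 25.9023.

H ≈ £26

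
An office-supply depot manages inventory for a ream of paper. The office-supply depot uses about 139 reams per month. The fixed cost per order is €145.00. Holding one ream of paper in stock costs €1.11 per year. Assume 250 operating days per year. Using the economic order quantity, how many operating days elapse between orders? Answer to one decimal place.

T ≈ 98.9 days

Annual demand D = 139 × 12 = 1,668.
EOQ = √(2DS/H) = √(2 × 1,668 × 145 / 1.11) ≈ 660.14.
Cycle time = Q*/D × 250 = 660.14 / 1,668 × 250 ≈ 98.942 days.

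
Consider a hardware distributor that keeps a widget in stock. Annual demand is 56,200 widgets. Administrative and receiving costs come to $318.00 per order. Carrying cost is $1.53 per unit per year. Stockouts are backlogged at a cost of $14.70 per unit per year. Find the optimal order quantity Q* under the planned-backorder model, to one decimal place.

Q* ≈ 5,078.7 widgets

With planned backorders, Q* = √(2DS/H) · √((H+B)/B).
√(2DS/H) = √(2 × 56,200 × 318 / 1.53) = 4833.381.
√((H+B)/B) = √((1.53+14.7)/14.7) = 1.0508.
Q* ≈ 5078.689.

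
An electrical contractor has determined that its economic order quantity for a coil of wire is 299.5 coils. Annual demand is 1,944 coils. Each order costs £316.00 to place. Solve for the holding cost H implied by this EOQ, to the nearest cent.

H ≈ £13.70

The basic EOQ model gives Q* = √(2DS/H); rearrange for the unknown.
From Q* = √(2DS/H): H = 2DS / Q*² = 2 × 1,944 × 316 / 299.5² = 13.6968.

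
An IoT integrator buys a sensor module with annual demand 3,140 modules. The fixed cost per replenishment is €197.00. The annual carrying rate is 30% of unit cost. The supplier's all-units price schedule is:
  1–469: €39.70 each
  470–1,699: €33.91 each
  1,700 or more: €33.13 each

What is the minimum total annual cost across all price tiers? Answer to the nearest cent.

TC* ≈ €110,184.18

Holding cost per unit per year at price C is H = 0.30·C.
Evaluate total cost at each tier's feasible EOQ or, if the EOQ is below the tier, at the tier's minimum quantity.
EOQ at €39.70 = 322.3 (feasible in tier 1): TC = 3,140×€39.70 + (3,140/322.3)×197 + (322.3/2)×0.30×€39.70 = €128,496.56.
EOQ at €33.91 = 348.7 < 470, so use break Q=470: TC = 3,140×€33.91 + (3,140/470.0)×197 + (470.0/2)×0.30×€33.91 = €110,184.18.
EOQ at €33.13 = 352.8 < 1700, so use break Q=1700: TC = 3,140×€33.13 + (3,140/1700.0)×197 + (1700.0/2)×0.30×€33.13 = €112,840.22.
Lowest total cost among the candidates is at Q = 470.0.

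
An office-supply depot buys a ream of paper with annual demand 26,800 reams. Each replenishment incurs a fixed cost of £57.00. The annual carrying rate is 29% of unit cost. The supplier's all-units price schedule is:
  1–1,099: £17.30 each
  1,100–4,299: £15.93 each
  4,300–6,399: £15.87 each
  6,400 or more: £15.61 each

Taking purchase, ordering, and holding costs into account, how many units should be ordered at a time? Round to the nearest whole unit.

Holding cost per unit per year at price C is H = 0.29·C.
For each price level, check whether its EOQ is feasible; otherwise the best quantity at that price is the breakpoint.
EOQ at £17.30 = 780.4 (feasible in tier 1): TC = 26,800×£17.30 + (26,800/780.4)×57 + (780.4/2)×0.29×£17.30 = £467,555.09.
EOQ at £15.93 = 813.2 < 1100, so use break Q=1100: TC = 26,800×£15.93 + (26,800/1100.0)×57 + (1100.0/2)×0.29×£15.93 = £430,853.56.
EOQ at £15.87 = 814.8 < 4300, so use break Q=4300: TC = 26,800×£15.87 + (26,800/4300.0)×57 + (4300.0/2)×0.29×£15.87 = £435,566.20.
EOQ at £15.61 = 821.5 < 6400, so use break Q=6400: TC = 26,800×£15.61 + (26,800/6400.0)×57 + (6400.0/2)×0.29×£15.61 = £433,072.77.
Lowest total cost is £430,853.56 at Q = 1100.0.

Q* ≈ 1,100 reams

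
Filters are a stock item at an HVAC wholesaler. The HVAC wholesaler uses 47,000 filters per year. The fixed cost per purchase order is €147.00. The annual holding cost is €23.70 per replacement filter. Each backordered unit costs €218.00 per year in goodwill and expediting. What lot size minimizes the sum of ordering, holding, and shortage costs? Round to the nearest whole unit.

With planned backorders, Q* = √(2DS/H) · √((H+B)/B).
√(2DS/H) = √(2 × 47,000 × 147 / 23.7) = 763.569.
√((H+B)/B) = √((23.7+218)/218) = 1.0530.
Q* ≈ 804.005.

Q* ≈ 804 filters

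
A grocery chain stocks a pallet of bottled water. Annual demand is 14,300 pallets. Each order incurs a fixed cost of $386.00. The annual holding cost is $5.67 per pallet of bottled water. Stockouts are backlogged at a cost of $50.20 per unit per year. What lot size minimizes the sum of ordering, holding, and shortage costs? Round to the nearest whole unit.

With planned backorders, Q* = √(2DS/H) · √((H+B)/B).
√(2DS/H) = √(2 × 14,300 × 386 / 5.67) = 1395.356.
√((H+B)/B) = √((5.67+50.2)/50.2) = 1.0550.
Q* ≈ 1472.050.

Q* ≈ 1,472 pallets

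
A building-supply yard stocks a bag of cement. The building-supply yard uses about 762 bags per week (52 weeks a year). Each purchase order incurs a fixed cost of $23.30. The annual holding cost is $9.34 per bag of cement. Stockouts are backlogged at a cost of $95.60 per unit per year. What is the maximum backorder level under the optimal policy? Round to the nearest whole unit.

Annual demand D = 762 × 52 = 39,624.
With planned backorders, Q* = √(2DS/H) · √((H+B)/B).
√(2DS/H) = √(2 × 39,624 × 23.3 / 9.34) = 444.630.
√((H+B)/B) = √((9.34+95.6)/95.6) = 1.0477.
Q* ≈ 465.844.
S* = Q* · H/(H+B) = 465.844 × 9.34/104.94 ≈ 41.462.

S* ≈ 41 bags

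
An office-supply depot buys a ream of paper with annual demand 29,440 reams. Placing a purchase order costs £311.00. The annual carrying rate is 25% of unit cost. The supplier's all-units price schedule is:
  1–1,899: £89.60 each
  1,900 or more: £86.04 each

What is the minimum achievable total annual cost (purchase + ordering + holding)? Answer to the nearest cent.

Holding cost per unit per year at price C is H = 0.25·C.
Candidates are each tier's EOQ (if it falls in that tier) and each price-break quantity.
EOQ at £89.60 = 904.1 (feasible in tier 1): TC = 29,440×£89.60 + (29,440/904.1)×311 + (904.1/2)×0.25×£89.60 = £2,658,076.94.
EOQ at £86.04 = 922.7 < 1900, so use break Q=1900: TC = 29,440×£86.04 + (29,440/1900.0)×311 + (1900.0/2)×0.25×£86.04 = £2,558,270.96.
Lowest total cost among the candidates is at Q = 1900.0.

TC* ≈ £2,558,270.96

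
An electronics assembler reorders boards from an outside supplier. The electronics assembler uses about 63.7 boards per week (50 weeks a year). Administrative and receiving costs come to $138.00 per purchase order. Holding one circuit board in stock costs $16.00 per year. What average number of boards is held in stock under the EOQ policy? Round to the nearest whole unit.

Annual demand D = 63.7 × 50 = 3,185.
The optimal lot size = √(2DS/H) = √(2 × 3,185 × 138 / 16) ≈ 234.40.
Average inventory = Q*/2 ≈ 234.40 / 2 = 117.198.

Average inventory ≈ 117 boards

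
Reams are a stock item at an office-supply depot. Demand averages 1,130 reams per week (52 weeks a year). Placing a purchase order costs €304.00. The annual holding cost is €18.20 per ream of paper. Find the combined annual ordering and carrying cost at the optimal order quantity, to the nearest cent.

Annual demand D = 1,130 × 52 = 58,760.
The optimal lot size = √(2DS/H) = √(2 × 58,760 × 304 / 18.2) ≈ 1401.06.
At Q*, ordering cost (D/Q*)S equals holding cost (Q*/2)H, each = √(DSH/2).
Minimum total = √(2DSH) = √(2 × 58,760 × 304 × 18.2) ≈ 25499.307.

TC* ≈ €25,499.31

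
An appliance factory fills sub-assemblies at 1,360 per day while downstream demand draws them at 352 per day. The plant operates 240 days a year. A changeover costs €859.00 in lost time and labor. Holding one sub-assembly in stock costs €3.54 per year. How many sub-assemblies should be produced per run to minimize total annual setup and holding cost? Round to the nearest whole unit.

Annual demand D = 352 × 240 = 84,480.
Production build-up factor (1 − d/p) = 1 − 352/1,360 = 0.7412.
Q* = √(2DS / (H(1 − d/p))) = √(2 × 84,480 × 859 / (3.54 × 0.7412)).
= √(145,136,640 / 2.6238) ≈ 7437.485.

Q* ≈ 7,437 sub-assemblies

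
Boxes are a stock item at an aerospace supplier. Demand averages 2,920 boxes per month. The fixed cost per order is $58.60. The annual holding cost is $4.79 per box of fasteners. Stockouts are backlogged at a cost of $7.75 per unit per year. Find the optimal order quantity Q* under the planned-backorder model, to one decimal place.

Q* ≈ 1,177.8 boxes

Annual demand D = 2,920 × 12 = 35,040.
With planned backorders, Q* = √(2DS/H) · √((H+B)/B).
√(2DS/H) = √(2 × 35,040 × 58.6 / 4.79) = 925.930.
√((H+B)/B) = √((4.79+7.75)/7.75) = 1.2720.
Q* ≈ 1177.812.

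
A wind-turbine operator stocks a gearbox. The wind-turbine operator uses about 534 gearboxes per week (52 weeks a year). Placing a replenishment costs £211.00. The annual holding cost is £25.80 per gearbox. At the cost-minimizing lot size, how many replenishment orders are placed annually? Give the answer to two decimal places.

Annual demand D = 534 × 52 = 27,768.
Q* = √(2DS/H) = √(2 × 27,768 × 211 / 25.8) ≈ 673.94.
Orders per year = D / Q* = 27,768 / 673.94 ≈ 41.203.

N ≈ 41.20 orders per year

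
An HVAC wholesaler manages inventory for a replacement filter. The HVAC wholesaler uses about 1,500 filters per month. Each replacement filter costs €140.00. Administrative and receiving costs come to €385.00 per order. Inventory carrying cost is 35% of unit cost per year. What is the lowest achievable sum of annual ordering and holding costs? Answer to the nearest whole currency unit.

Annual demand D = 1,500 × 12 = 18,000.
Holding cost H = 0.35 × €140.00 = €49.0000 per unit per year.
EOQ = √(2DS/H) = √(2 × 18,000 × 385 / 49) ≈ 531.84.
At Q*, ordering cost (D/Q*)S equals holding cost (Q*/2)H, each = √(DSH/2).
Minimum total = √(2DSH) = √(2 × 18,000 × 385 × 49) ≈ 26060.315.

TC* ≈ €26,060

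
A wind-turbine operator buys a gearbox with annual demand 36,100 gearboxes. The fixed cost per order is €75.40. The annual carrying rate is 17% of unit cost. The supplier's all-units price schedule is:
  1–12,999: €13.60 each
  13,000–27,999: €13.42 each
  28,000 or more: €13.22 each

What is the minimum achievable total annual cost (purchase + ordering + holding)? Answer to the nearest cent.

Holding cost per unit per year at price C is H = 0.17·C.
For each price level, check whether its EOQ is feasible; otherwise the best quantity at that price is the breakpoint.
EOQ at €13.60 = 1534.5 (feasible in tier 1): TC = 36,100×€13.60 + (36,100/1534.5)×75.4 + (1534.5/2)×0.17×€13.60 = €494,507.71.
EOQ at €13.42 = 1544.7 < 13000, so use break Q=13000: TC = 36,100×€13.42 + (36,100/13000.0)×75.4 + (13000.0/2)×0.17×€13.42 = €499,500.48.
EOQ at €13.22 = 1556.4 < 28000, so use break Q=28000: TC = 36,100×€13.22 + (36,100/28000.0)×75.4 + (28000.0/2)×0.17×€13.22 = €508,802.81.
Lowest total cost among the candidates is at Q = 1534.5.

TC* ≈ €494,507.71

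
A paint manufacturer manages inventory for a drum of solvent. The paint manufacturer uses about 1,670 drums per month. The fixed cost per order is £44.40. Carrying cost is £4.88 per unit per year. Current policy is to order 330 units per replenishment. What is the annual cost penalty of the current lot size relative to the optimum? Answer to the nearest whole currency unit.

Extra cost ≈ £555 per year

Annual demand D = 1,670 × 12 = 20,040.
EOQ = √(2DS/H) = √(2 × 20,040 × 44.4 / 4.88) ≈ 603.87.
Cost at Q* = (D/Q*)S + (Q*/2)H = √(2DSH) ≈ £2,946.90.
Cost at Q = 330: (20,040/330)×44.4 + (330/2)×4.88 = £2,696.29 + £805.20 = £3,501.49.
Excess = £3,501.49 − £2,946.90 = £554.59.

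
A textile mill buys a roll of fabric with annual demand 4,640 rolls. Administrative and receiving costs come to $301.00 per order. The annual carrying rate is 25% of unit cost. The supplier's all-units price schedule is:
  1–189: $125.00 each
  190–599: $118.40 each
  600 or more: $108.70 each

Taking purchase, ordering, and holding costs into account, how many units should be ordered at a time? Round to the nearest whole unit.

Q* ≈ 600 rolls

Holding cost per unit per year at price C is H = 0.25·C.
Evaluate total cost at each tier's feasible EOQ or, if the EOQ is below the tier, at the tier's minimum quantity.
Tier 1 ($125.00): EOQ = 299.0 exceeds tier's upper bound 189, so this tier is dominated.
EOQ at $118.40 = 307.2 (feasible in tier 2): TC = 4,640×$118.40 + (4,640/307.2)×301 + (307.2/2)×0.25×$118.40 = $558,468.91.
EOQ at $108.70 = 320.6 < 600, so use break Q=600: TC = 4,640×$108.70 + (4,640/600.0)×301 + (600.0/2)×0.25×$108.70 = $514,848.23.
Lowest total cost is $514,848.23 at Q = 600.0.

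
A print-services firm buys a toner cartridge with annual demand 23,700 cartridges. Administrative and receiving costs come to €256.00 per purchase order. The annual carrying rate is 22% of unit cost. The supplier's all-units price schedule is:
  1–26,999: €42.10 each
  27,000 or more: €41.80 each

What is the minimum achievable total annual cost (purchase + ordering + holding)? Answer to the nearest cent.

Holding cost per unit per year at price C is H = 0.22·C.
Candidates are each tier's EOQ (if it falls in that tier) and each price-break quantity.
EOQ at €42.10 = 1144.6 (feasible in tier 1): TC = 23,700×€42.10 + (23,700/1144.6)×256 + (1144.6/2)×0.22×€42.10 = €1,008,371.36.
EOQ at €41.80 = 1148.7 < 27000, so use break Q=27000: TC = 23,700×€41.80 + (23,700/27000.0)×256 + (27000.0/2)×0.22×€41.80 = €1,115,030.71.
Lowest total cost among the candidates is at Q = 1144.6.

TC* ≈ €1,008,371.36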